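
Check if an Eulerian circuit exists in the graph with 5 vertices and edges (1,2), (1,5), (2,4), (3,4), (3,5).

Step 1: Find the degree of each vertex:
  deg(1) = 2
  deg(2) = 2
  deg(3) = 2
  deg(4) = 2
  deg(5) = 2

Step 2: Count vertices with odd degree:
  All vertices have even degree (0 odd-degree vertices)

Step 3: Apply Euler's theorem:
  - Eulerian circuit exists iff graph is connected and all vertices have even degree
  - Eulerian path exists iff graph is connected and has 0 or 2 odd-degree vertices

Graph is connected with 0 odd-degree vertices.
Both Eulerian circuit and Eulerian path exist.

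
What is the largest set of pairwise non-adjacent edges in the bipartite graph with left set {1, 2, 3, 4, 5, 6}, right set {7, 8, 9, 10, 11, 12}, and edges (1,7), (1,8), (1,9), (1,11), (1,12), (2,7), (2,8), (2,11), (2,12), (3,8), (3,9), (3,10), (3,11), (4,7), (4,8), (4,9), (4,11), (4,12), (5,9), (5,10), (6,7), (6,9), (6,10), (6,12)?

Step 1: List the neighbors of each left vertex:
  1: 7, 8, 9, 11, 12
  2: 7, 8, 11, 12
  3: 8, 9, 10, 11
  4: 7, 8, 9, 11, 12
  5: 9, 10
  6: 7, 9, 10, 12

Step 2: Greedily match left vertices, then look for augmenting paths:
  Match 1 -- 7
  Match 2 -- 8
  Match 3 -- 9
  Match 4 -- 11
  Match 5 -- 10
  Match 6 -- 12
  No augmenting path remains.

Step 3: Verify this is maximum:
  Matching size 6 = min(|L|, |R|) = min(6, 6), which is an upper bound, so this matching is maximum.

Maximum matching: {(1,7), (2,8), (3,9), (4,11), (5,10), (6,12)}
Size: 6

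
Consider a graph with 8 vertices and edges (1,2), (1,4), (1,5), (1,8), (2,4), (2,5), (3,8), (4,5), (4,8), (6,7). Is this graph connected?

Step 1: Build adjacency list from edges:
  1: 2, 4, 5, 8
  2: 1, 4, 5
  3: 8
  4: 1, 2, 5, 8
  5: 1, 2, 4
  6: 7
  7: 6
  8: 1, 3, 4

Step 2: Run BFS/DFS from vertex 1:
  Visited: {1, 2, 4, 5, 8, 3}
  Reached 6 of 8 vertices

Step 3: Only 6 of 8 vertices reached. Graph is disconnected.
Connected components: {1, 2, 3, 4, 5, 8}, {6, 7}
Answer: No, the graph is not connected (2 components).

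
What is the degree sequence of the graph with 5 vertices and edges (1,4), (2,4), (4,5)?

Step 1: Count edges incident to each vertex:
  deg(1) = 1 (neighbors: 4)
  deg(2) = 1 (neighbors: 4)
  deg(3) = 0 (neighbors: none)
  deg(4) = 3 (neighbors: 1, 2, 5)
  deg(5) = 1 (neighbors: 4)

Step 2: Sort degrees in non-increasing order:
  Degrees: [1, 1, 0, 3, 1] -> sorted: [3, 1, 1, 1, 0]

Degree sequence: [3, 1, 1, 1, 0]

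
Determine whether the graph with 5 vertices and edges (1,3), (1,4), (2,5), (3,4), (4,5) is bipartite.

Step 1: Attempt 2-coloring using BFS:
  Start at vertex 1, assign color 0
  Color vertex 3 with color 1 (neighbor of 1)
  Color vertex 4 with color 1 (neighbor of 1)

Step 2: Conflict found! Vertices 3 and 4 are adjacent but have the same color.
This means the graph contains an odd cycle.

The graph is NOT bipartite.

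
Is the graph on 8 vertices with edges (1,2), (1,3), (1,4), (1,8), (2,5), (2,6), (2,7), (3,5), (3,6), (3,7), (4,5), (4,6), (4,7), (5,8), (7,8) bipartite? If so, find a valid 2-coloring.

Step 1: Attempt 2-coloring using BFS:
  Start at vertex 1, assign color 0
  Color vertex 2 with color 1 (neighbor of 1)
  Color vertex 3 with color 1 (neighbor of 1)
  Color vertex 4 with color 1 (neighbor of 1)
  Color vertex 8 with color 1 (neighbor of 1)
  Color vertex 5 with color 0 (neighbor of 2)
  Color vertex 6 with color 0 (neighbor of 2)
  Color vertex 7 with color 0 (neighbor of 2)

Step 2: 2-coloring succeeded. No conflicts found.
  Set A (color 0): {1, 5, 6, 7}
  Set B (color 1): {2, 3, 4, 8}

The graph is bipartite with partition {1, 5, 6, 7}, {2, 3, 4, 8}.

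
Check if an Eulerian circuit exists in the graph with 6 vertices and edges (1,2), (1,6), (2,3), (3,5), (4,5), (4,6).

Step 1: Find the degree of each vertex:
  deg(1) = 2
  deg(2) = 2
  deg(3) = 2
  deg(4) = 2
  deg(5) = 2
  deg(6) = 2

Step 2: Count vertices with odd degree:
  All vertices have even degree (0 odd-degree vertices)

Step 3: Apply Euler's theorem:
  - Eulerian circuit exists iff graph is connected and all vertices have even degree
  - Eulerian path exists iff graph is connected and has 0 or 2 odd-degree vertices

Graph is connected with 0 odd-degree vertices.
Both Eulerian circuit and Eulerian path exist.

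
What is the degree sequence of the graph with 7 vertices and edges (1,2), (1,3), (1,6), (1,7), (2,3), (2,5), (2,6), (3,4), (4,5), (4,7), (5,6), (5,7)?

Step 1: Count edges incident to each vertex:
  deg(1) = 4 (neighbors: 2, 3, 6, 7)
  deg(2) = 4 (neighbors: 1, 3, 5, 6)
  deg(3) = 3 (neighbors: 1, 2, 4)
  deg(4) = 3 (neighbors: 3, 5, 7)
  deg(5) = 4 (neighbors: 2, 4, 6, 7)
  deg(6) = 3 (neighbors: 1, 2, 5)
  deg(7) = 3 (neighbors: 1, 4, 5)

Step 2: Sort degrees in non-increasing order:
  Degrees: [4, 4, 3, 3, 4, 3, 3] -> sorted: [4, 4, 4, 3, 3, 3, 3]

Degree sequence: [4, 4, 4, 3, 3, 3, 3]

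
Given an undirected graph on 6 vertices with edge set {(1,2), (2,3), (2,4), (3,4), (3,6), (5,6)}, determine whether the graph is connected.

Step 1: Build adjacency list from edges:
  1: 2
  2: 1, 3, 4
  3: 2, 4, 6
  4: 2, 3
  5: 6
  6: 3, 5

Step 2: Run BFS/DFS from vertex 1:
  Visited: {1, 2, 3, 4, 6, 5}
  Reached 6 of 6 vertices

Step 3: All 6 vertices reached from vertex 1, so the graph is connected.
Answer: Yes, the graph is connected.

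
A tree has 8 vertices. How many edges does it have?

A tree on n vertices always has exactly n - 1 edges.
For n = 8: edges = 8 - 1 = 7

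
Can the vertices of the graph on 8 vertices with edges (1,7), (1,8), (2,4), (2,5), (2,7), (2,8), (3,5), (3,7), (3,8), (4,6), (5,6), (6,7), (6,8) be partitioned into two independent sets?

Step 1: Attempt 2-coloring using BFS:
  Start at vertex 1, assign color 0
  Color vertex 7 with color 1 (neighbor of 1)
  Color vertex 8 with color 1 (neighbor of 1)
  Color vertex 2 with color 0 (neighbor of 7)
  Color vertex 3 with color 0 (neighbor of 7)
  Color vertex 6 with color 0 (neighbor of 7)
  Color vertex 4 with color 1 (neighbor of 2)
  Color vertex 5 with color 1 (neighbor of 2)

Step 2: 2-coloring succeeded. No conflicts found.
  Set A (color 0): {1, 2, 3, 6}
  Set B (color 1): {4, 5, 7, 8}

The graph is bipartite with partition {1, 2, 3, 6}, {4, 5, 7, 8}.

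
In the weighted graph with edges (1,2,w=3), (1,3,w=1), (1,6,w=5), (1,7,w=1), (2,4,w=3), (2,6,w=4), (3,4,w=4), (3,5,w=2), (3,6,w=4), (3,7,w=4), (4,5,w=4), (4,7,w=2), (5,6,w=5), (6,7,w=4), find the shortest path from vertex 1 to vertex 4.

Step 1: Build adjacency list with weights:
  1: 2(w=3), 3(w=1), 6(w=5), 7(w=1)
  2: 1(w=3), 4(w=3), 6(w=4)
  3: 1(w=1), 4(w=4), 5(w=2), 6(w=4), 7(w=4)
  4: 2(w=3), 3(w=4), 5(w=4), 7(w=2)
  5: 3(w=2), 4(w=4), 6(w=5)
  6: 1(w=5), 2(w=4), 3(w=4), 5(w=5), 7(w=4)
  7: 1(w=1), 3(w=4), 4(w=2), 6(w=4)

Step 2: Apply Dijkstra's algorithm from vertex 1:
  Visit vertex 1 (distance=0)
    Update dist[2] = 3
    Update dist[3] = 1
    Update dist[6] = 5
    Update dist[7] = 1
  Visit vertex 3 (distance=1)
    Update dist[4] = 5
    Update dist[5] = 3
  Visit vertex 7 (distance=1)
    Update dist[4] = 3
  Visit vertex 2 (distance=3)
  Visit vertex 4 (distance=3)

Step 3: Shortest path: 1 -> 7 -> 4
Total weight: 1 + 2 = 3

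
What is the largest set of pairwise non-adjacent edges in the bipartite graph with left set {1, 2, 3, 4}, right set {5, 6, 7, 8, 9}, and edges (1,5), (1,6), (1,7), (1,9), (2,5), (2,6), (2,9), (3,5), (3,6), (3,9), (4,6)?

Step 1: List the neighbors of each left vertex:
  1: 5, 6, 7, 9
  2: 5, 6, 9
  3: 5, 6, 9
  4: 6

Step 2: Greedily match left vertices, then look for augmenting paths:
  Match 1 -- 7
  Match 2 -- 5
  Match 3 -- 9
  Match 4 -- 6
  No augmenting path remains.

Step 3: Verify this is maximum:
  Matching size 4 = min(|L|, |R|) = min(4, 5), which is an upper bound, so this matching is maximum.

Maximum matching: {(1,7), (2,5), (3,9), (4,6)}
Size: 4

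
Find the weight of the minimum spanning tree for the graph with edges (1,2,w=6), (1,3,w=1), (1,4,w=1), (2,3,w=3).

Apply Kruskal's algorithm (sort edges by weight, add if no cycle):

Sorted edges by weight:
  (1,3) w=1
  (1,4) w=1
  (2,3) w=3
  (1,2) w=6

Add edge (1,3) w=1 -- no cycle. Running total: 1
Add edge (1,4) w=1 -- no cycle. Running total: 2
Add edge (2,3) w=3 -- no cycle. Running total: 5

MST edges: (1,3,w=1), (1,4,w=1), (2,3,w=3)
Total MST weight: 1 + 1 + 3 = 5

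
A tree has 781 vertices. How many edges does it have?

A tree on n vertices always has exactly n - 1 edges.
For n = 781: edges = 781 - 1 = 780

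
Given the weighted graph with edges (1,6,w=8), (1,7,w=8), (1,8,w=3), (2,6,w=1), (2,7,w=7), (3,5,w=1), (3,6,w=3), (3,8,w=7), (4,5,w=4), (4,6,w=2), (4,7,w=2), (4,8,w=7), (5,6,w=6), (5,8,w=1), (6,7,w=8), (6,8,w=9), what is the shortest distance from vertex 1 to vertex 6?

Step 1: Build adjacency list with weights:
  1: 6(w=8), 7(w=8), 8(w=3)
  2: 6(w=1), 7(w=7)
  3: 5(w=1), 6(w=3), 8(w=7)
  4: 5(w=4), 6(w=2), 7(w=2), 8(w=7)
  5: 3(w=1), 4(w=4), 6(w=6), 8(w=1)
  6: 1(w=8), 2(w=1), 3(w=3), 4(w=2), 5(w=6), 7(w=8), 8(w=9)
  7: 1(w=8), 2(w=7), 4(w=2), 6(w=8)
  8: 1(w=3), 3(w=7), 4(w=7), 5(w=1), 6(w=9)

Step 2: Apply Dijkstra's algorithm from vertex 1:
  Visit vertex 1 (distance=0)
    Update dist[6] = 8
    Update dist[7] = 8
    Update dist[8] = 3
  Visit vertex 8 (distance=3)
    Update dist[3] = 10
    Update dist[4] = 10
    Update dist[5] = 4
  Visit vertex 5 (distance=4)
    Update dist[3] = 5
    Update dist[4] = 8
  Visit vertex 3 (distance=5)
  Visit vertex 4 (distance=8)
  Visit vertex 6 (distance=8)
    Update dist[2] = 9

Step 3: Shortest path: 1 -> 6
Total weight: 8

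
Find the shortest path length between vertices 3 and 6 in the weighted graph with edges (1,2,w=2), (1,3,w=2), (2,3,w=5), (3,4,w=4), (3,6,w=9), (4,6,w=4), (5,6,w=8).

Step 1: Build adjacency list with weights:
  1: 2(w=2), 3(w=2)
  2: 1(w=2), 3(w=5)
  3: 1(w=2), 2(w=5), 4(w=4), 6(w=9)
  4: 3(w=4), 6(w=4)
  5: 6(w=8)
  6: 3(w=9), 4(w=4), 5(w=8)

Step 2: Apply Dijkstra's algorithm from vertex 3:
  Visit vertex 3 (distance=0)
    Update dist[1] = 2
    Update dist[2] = 5
    Update dist[4] = 4
    Update dist[6] = 9
  Visit vertex 1 (distance=2)
    Update dist[2] = 4
  Visit vertex 2 (distance=4)
  Visit vertex 4 (distance=4)
    Update dist[6] = 8
  Visit vertex 6 (distance=8)
    Update dist[5] = 16

Step 3: Shortest path: 3 -> 4 -> 6
Total weight: 4 + 4 = 8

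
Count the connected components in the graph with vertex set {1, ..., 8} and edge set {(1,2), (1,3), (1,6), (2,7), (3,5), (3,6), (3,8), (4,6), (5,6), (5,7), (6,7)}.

Step 1: Build adjacency list from edges:
  1: 2, 3, 6
  2: 1, 7
  3: 1, 5, 6, 8
  4: 6
  5: 3, 6, 7
  6: 1, 3, 4, 5, 7
  7: 2, 5, 6
  8: 3

Step 2: Run BFS/DFS from vertex 1:
  Visited: {1, 2, 3, 6, 7, 5, 8, 4}
  Reached 8 of 8 vertices

Step 3: All 8 vertices reached from vertex 1, so the graph is connected.
Number of connected components: 1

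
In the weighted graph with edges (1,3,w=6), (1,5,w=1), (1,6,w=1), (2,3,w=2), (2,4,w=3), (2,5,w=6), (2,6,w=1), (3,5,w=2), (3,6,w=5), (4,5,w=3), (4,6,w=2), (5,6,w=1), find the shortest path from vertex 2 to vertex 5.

Step 1: Build adjacency list with weights:
  1: 3(w=6), 5(w=1), 6(w=1)
  2: 3(w=2), 4(w=3), 5(w=6), 6(w=1)
  3: 1(w=6), 2(w=2), 5(w=2), 6(w=5)
  4: 2(w=3), 5(w=3), 6(w=2)
  5: 1(w=1), 2(w=6), 3(w=2), 4(w=3), 6(w=1)
  6: 1(w=1), 2(w=1), 3(w=5), 4(w=2), 5(w=1)

Step 2: Apply Dijkstra's algorithm from vertex 2:
  Visit vertex 2 (distance=0)
    Update dist[3] = 2
    Update dist[4] = 3
    Update dist[5] = 6
    Update dist[6] = 1
  Visit vertex 6 (distance=1)
    Update dist[1] = 2
    Update dist[5] = 2
  Visit vertex 1 (distance=2)
  Visit vertex 3 (distance=2)
  Visit vertex 5 (distance=2)

Step 3: Shortest path: 2 -> 6 -> 5
Total weight: 1 + 1 = 2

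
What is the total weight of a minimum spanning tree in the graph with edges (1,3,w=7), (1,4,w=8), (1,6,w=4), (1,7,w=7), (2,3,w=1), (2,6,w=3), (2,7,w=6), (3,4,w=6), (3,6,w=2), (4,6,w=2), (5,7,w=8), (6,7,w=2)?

Apply Kruskal's algorithm (sort edges by weight, add if no cycle):

Sorted edges by weight:
  (2,3) w=1
  (3,6) w=2
  (4,6) w=2
  (6,7) w=2
  (2,6) w=3
  (1,6) w=4
  (2,7) w=6
  (3,4) w=6
  (1,3) w=7
  (1,7) w=7
  (1,4) w=8
  (5,7) w=8

Add edge (2,3) w=1 -- no cycle. Running total: 1
Add edge (3,6) w=2 -- no cycle. Running total: 3
Add edge (4,6) w=2 -- no cycle. Running total: 5
Add edge (6,7) w=2 -- no cycle. Running total: 7
Skip edge (2,6) w=3 -- would create cycle
Add edge (1,6) w=4 -- no cycle. Running total: 11
Skip edge (2,7) w=6 -- would create cycle
Skip edge (3,4) w=6 -- would create cycle
Skip edge (1,3) w=7 -- would create cycle
Skip edge (1,7) w=7 -- would create cycle
Skip edge (1,4) w=8 -- would create cycle
Add edge (5,7) w=8 -- no cycle. Running total: 19

MST edges: (2,3,w=1), (3,6,w=2), (4,6,w=2), (6,7,w=2), (1,6,w=4), (5,7,w=8)
Total MST weight: 1 + 2 + 2 + 2 + 4 + 8 = 19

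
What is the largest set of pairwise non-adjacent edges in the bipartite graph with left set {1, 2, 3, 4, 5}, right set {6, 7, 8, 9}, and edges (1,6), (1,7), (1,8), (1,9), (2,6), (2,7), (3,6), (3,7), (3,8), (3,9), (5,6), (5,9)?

Step 1: List the neighbors of each left vertex:
  1: 6, 7, 8, 9
  2: 6, 7
  3: 6, 7, 8, 9
  4: (none)
  5: 6, 9

Step 2: Greedily match left vertices, then look for augmenting paths:
  Match 1 -- 6
  Match 2 -- 7
  Match 3 -- 8
  Match 5 -- 9
  No augmenting path remains.

Step 3: Verify this is maximum:
  Matching size 4 = min(|L|, |R|) = min(5, 4), which is an upper bound, so this matching is maximum.

Maximum matching: {(1,6), (2,7), (3,8), (5,9)}
Size: 4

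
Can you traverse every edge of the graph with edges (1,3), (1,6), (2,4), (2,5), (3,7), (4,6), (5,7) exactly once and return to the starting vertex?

Step 1: Find the degree of each vertex:
  deg(1) = 2
  deg(2) = 2
  deg(3) = 2
  deg(4) = 2
  deg(5) = 2
  deg(6) = 2
  deg(7) = 2

Step 2: Count vertices with odd degree:
  All vertices have even degree (0 odd-degree vertices)

Step 3: Apply Euler's theorem:
  - Eulerian circuit exists iff graph is connected and all vertices have even degree
  - Eulerian path exists iff graph is connected and has 0 or 2 odd-degree vertices

Graph is connected with 0 odd-degree vertices.
Both Eulerian circuit and Eulerian path exist.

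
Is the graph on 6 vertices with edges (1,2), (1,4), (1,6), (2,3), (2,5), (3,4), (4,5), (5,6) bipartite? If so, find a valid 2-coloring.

Step 1: Attempt 2-coloring using BFS:
  Start at vertex 1, assign color 0
  Color vertex 2 with color 1 (neighbor of 1)
  Color vertex 4 with color 1 (neighbor of 1)
  Color vertex 6 with color 1 (neighbor of 1)
  Color vertex 3 with color 0 (neighbor of 2)
  Color vertex 5 with color 0 (neighbor of 2)

Step 2: 2-coloring succeeded. No conflicts found.
  Set A (color 0): {1, 3, 5}
  Set B (color 1): {2, 4, 6}

The graph is bipartite with partition {1, 3, 5}, {2, 4, 6}.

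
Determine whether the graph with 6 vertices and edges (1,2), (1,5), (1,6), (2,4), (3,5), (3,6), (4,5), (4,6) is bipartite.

Step 1: Attempt 2-coloring using BFS:
  Start at vertex 1, assign color 0
  Color vertex 2 with color 1 (neighbor of 1)
  Color vertex 5 with color 1 (neighbor of 1)
  Color vertex 6 with color 1 (neighbor of 1)
  Color vertex 4 with color 0 (neighbor of 2)
  Color vertex 3 with color 0 (neighbor of 5)

Step 2: 2-coloring succeeded. No conflicts found.
  Set A (color 0): {1, 3, 4}
  Set B (color 1): {2, 5, 6}

The graph is bipartite with partition {1, 3, 4}, {2, 5, 6}.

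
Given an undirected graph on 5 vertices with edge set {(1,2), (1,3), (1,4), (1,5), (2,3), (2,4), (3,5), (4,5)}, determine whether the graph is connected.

Step 1: Build adjacency list from edges:
  1: 2, 3, 4, 5
  2: 1, 3, 4
  3: 1, 2, 5
  4: 1, 2, 5
  5: 1, 3, 4

Step 2: Run BFS/DFS from vertex 1:
  Visited: {1, 2, 3, 4, 5}
  Reached 5 of 5 vertices

Step 3: All 5 vertices reached from vertex 1, so the graph is connected.
Answer: Yes, the graph is connected.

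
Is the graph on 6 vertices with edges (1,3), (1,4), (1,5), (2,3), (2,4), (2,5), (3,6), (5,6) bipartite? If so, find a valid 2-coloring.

Step 1: Attempt 2-coloring using BFS:
  Start at vertex 1, assign color 0
  Color vertex 3 with color 1 (neighbor of 1)
  Color vertex 4 with color 1 (neighbor of 1)
  Color vertex 5 with color 1 (neighbor of 1)
  Color vertex 2 with color 0 (neighbor of 3)
  Color vertex 6 with color 0 (neighbor of 3)

Step 2: 2-coloring succeeded. No conflicts found.
  Set A (color 0): {1, 2, 6}
  Set B (color 1): {3, 4, 5}

The graph is bipartite with partition {1, 2, 6}, {3, 4, 5}.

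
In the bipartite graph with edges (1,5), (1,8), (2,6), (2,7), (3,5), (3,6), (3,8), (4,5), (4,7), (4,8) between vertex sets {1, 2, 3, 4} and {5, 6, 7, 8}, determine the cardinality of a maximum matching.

Step 1: List the neighbors of each left vertex:
  1: 5, 8
  2: 6, 7
  3: 5, 6, 8
  4: 5, 7, 8

Step 2: Greedily match left vertices, then look for augmenting paths:
  Match 1 -- 5
  Match 2 -- 6
  Match 3 -- 8
  Match 4 -- 7
  No augmenting path remains.

Step 3: Verify this is maximum:
  Matching size 4 = min(|L|, |R|) = min(4, 4), which is an upper bound, so this matching is maximum.

Maximum matching: {(1,5), (2,6), (3,8), (4,7)}
Size: 4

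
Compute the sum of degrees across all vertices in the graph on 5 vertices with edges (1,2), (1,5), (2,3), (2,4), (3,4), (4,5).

Step 1: Count edges incident to each vertex:
  deg(1) = 2 (neighbors: 2, 5)
  deg(2) = 3 (neighbors: 1, 3, 4)
  deg(3) = 2 (neighbors: 2, 4)
  deg(4) = 3 (neighbors: 2, 3, 5)
  deg(5) = 2 (neighbors: 1, 4)

Step 2: Sum all degrees:
  2 + 3 + 2 + 3 + 2 = 12

Verification: sum of degrees = 2 * |E| = 2 * 6 = 12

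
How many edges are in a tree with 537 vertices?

A tree on n vertices always has exactly n - 1 edges.
For n = 537: edges = 537 - 1 = 536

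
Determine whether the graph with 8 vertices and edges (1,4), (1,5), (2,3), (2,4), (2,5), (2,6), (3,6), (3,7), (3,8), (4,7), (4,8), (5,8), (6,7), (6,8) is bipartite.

Step 1: Attempt 2-coloring using BFS:
  Start at vertex 1, assign color 0
  Color vertex 4 with color 1 (neighbor of 1)
  Color vertex 5 with color 1 (neighbor of 1)
  Color vertex 2 with color 0 (neighbor of 4)
  Color vertex 7 with color 0 (neighbor of 4)
  Color vertex 8 with color 0 (neighbor of 4)
  Color vertex 3 with color 1 (neighbor of 2)
  Color vertex 6 with color 1 (neighbor of 2)

Step 2: Conflict found! Vertices 3 and 6 are adjacent but have the same color.
This means the graph contains an odd cycle.

The graph is NOT bipartite.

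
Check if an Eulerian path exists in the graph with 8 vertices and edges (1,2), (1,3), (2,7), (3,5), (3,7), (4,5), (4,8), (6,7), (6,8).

Step 1: Find the degree of each vertex:
  deg(1) = 2
  deg(2) = 2
  deg(3) = 3
  deg(4) = 2
  deg(5) = 2
  deg(6) = 2
  deg(7) = 3
  deg(8) = 2

Step 2: Count vertices with odd degree:
  Odd-degree vertices: 3, 7 (2 total)

Step 3: Apply Euler's theorem:
  - Eulerian circuit exists iff graph is connected and all vertices have even degree
  - Eulerian path exists iff graph is connected and has 0 or 2 odd-degree vertices

Graph is connected with exactly 2 odd-degree vertices (3, 7).
Eulerian path exists (starting and ending at the odd-degree vertices), but no Eulerian circuit.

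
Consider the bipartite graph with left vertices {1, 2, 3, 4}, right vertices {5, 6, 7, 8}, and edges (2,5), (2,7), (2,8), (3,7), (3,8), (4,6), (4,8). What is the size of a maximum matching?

Step 1: List the neighbors of each left vertex:
  1: (none)
  2: 5, 7, 8
  3: 7, 8
  4: 6, 8

Step 2: Greedily match left vertices, then look for augmenting paths:
  Match 2 -- 5
  Match 3 -- 7
  Match 4 -- 6
  No augmenting path remains.

Step 3: Verify this is maximum:
  Matching has size 3. The vertex set {2, 3, 4} covers every edge and has size 3; any matching has at most one edge per cover vertex, so 3 is maximum (König's theorem).

Maximum matching: {(2,5), (3,7), (4,6)}
Size: 3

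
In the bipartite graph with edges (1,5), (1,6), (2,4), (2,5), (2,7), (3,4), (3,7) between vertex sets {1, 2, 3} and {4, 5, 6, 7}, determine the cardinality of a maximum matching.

Step 1: List the neighbors of each left vertex:
  1: 5, 6
  2: 4, 5, 7
  3: 4, 7

Step 2: Greedily match left vertices, then look for augmenting paths:
  Match 1 -- 5
  Match 2 -- 4
  Match 3 -- 7
  No augmenting path remains.

Step 3: Verify this is maximum:
  Matching size 3 = min(|L|, |R|) = min(3, 4), which is an upper bound, so this matching is maximum.

Maximum matching: {(1,5), (2,4), (3,7)}
Size: 3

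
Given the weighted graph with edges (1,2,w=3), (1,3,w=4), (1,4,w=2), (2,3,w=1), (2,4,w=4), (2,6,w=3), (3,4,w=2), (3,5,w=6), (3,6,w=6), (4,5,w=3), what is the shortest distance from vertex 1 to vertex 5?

Step 1: Build adjacency list with weights:
  1: 2(w=3), 3(w=4), 4(w=2)
  2: 1(w=3), 3(w=1), 4(w=4), 6(w=3)
  3: 1(w=4), 2(w=1), 4(w=2), 5(w=6), 6(w=6)
  4: 1(w=2), 2(w=4), 3(w=2), 5(w=3)
  5: 3(w=6), 4(w=3)
  6: 2(w=3), 3(w=6)

Step 2: Apply Dijkstra's algorithm from vertex 1:
  Visit vertex 1 (distance=0)
    Update dist[2] = 3
    Update dist[3] = 4
    Update dist[4] = 2
  Visit vertex 4 (distance=2)
    Update dist[5] = 5
  Visit vertex 2 (distance=3)
    Update dist[6] = 6
  Visit vertex 3 (distance=4)
  Visit vertex 5 (distance=5)

Step 3: Shortest path: 1 -> 4 -> 5
Total weight: 2 + 3 = 5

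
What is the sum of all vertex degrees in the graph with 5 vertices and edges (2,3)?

Step 1: Count edges incident to each vertex:
  deg(1) = 0 (neighbors: none)
  deg(2) = 1 (neighbors: 3)
  deg(3) = 1 (neighbors: 2)
  deg(4) = 0 (neighbors: none)
  deg(5) = 0 (neighbors: none)

Step 2: Sum all degrees:
  0 + 1 + 1 + 0 + 0 = 2

Verification: sum of degrees = 2 * |E| = 2 * 1 = 2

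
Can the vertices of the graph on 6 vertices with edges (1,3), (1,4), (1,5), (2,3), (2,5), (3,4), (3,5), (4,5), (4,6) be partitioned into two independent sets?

Step 1: Attempt 2-coloring using BFS:
  Start at vertex 1, assign color 0
  Color vertex 3 with color 1 (neighbor of 1)
  Color vertex 4 with color 1 (neighbor of 1)
  Color vertex 5 with color 1 (neighbor of 1)
  Color vertex 2 with color 0 (neighbor of 3)

Step 2: Conflict found! Vertices 3 and 4 are adjacent but have the same color.
This means the graph contains an odd cycle.

The graph is NOT bipartite.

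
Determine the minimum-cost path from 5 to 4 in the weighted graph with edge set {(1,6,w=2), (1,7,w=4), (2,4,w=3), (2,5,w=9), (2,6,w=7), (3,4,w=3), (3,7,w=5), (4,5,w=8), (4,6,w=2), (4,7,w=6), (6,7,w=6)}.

Step 1: Build adjacency list with weights:
  1: 6(w=2), 7(w=4)
  2: 4(w=3), 5(w=9), 6(w=7)
  3: 4(w=3), 7(w=5)
  4: 2(w=3), 3(w=3), 5(w=8), 6(w=2), 7(w=6)
  5: 2(w=9), 4(w=8)
  6: 1(w=2), 2(w=7), 4(w=2), 7(w=6)
  7: 1(w=4), 3(w=5), 4(w=6), 6(w=6)

Step 2: Apply Dijkstra's algorithm from vertex 5:
  Visit vertex 5 (distance=0)
    Update dist[2] = 9
    Update dist[4] = 8
  Visit vertex 4 (distance=8)
    Update dist[3] = 11
    Update dist[6] = 10
    Update dist[7] = 14

Step 3: Shortest path: 5 -> 4
Total weight: 8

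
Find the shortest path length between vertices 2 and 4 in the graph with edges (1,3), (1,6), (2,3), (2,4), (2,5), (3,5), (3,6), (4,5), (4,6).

Step 1: Build adjacency list:
  1: 3, 6
  2: 3, 4, 5
  3: 1, 2, 5, 6
  4: 2, 5, 6
  5: 2, 3, 4
  6: 1, 3, 4

Step 2: BFS from vertex 2 to find shortest path to 4:
  vertex 3 reached at distance 1
  vertex 4 reached at distance 1

Step 3: Shortest path: 2 -> 4
Path length: 1 edge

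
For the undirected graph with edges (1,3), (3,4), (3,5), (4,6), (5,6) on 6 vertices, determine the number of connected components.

Step 1: Build adjacency list from edges:
  1: 3
  2: (none)
  3: 1, 4, 5
  4: 3, 6
  5: 3, 6
  6: 4, 5

Step 2: Run BFS/DFS from vertex 1:
  Visited: {1, 3, 4, 5, 6}
  Reached 5 of 6 vertices

Step 3: Only 5 of 6 vertices reached. Graph is disconnected.
Connected components: {1, 3, 4, 5, 6}, {2}
Number of connected components: 2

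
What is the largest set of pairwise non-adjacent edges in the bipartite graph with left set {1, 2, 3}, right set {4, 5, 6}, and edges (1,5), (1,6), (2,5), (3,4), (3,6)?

Step 1: List the neighbors of each left vertex:
  1: 5, 6
  2: 5
  3: 4, 6

Step 2: Greedily match left vertices, then look for augmenting paths:
  Match 1 -- 6
  Match 2 -- 5
  Match 3 -- 4
  No augmenting path remains.

Step 3: Verify this is maximum:
  Matching size 3 = min(|L|, |R|) = min(3, 3), which is an upper bound, so this matching is maximum.

Maximum matching: {(1,6), (2,5), (3,4)}
Size: 3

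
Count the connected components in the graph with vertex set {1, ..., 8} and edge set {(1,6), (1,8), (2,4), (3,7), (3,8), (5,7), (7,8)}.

Step 1: Build adjacency list from edges:
  1: 6, 8
  2: 4
  3: 7, 8
  4: 2
  5: 7
  6: 1
  7: 3, 5, 8
  8: 1, 3, 7

Step 2: Run BFS/DFS from vertex 1:
  Visited: {1, 6, 8, 3, 7, 5}
  Reached 6 of 8 vertices

Step 3: Only 6 of 8 vertices reached. Graph is disconnected.
Connected components: {1, 3, 5, 6, 7, 8}, {2, 4}
Number of connected components: 2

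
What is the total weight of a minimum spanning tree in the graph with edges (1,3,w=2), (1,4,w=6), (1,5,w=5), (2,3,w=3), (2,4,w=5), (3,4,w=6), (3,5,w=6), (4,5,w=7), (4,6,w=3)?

Apply Kruskal's algorithm (sort edges by weight, add if no cycle):

Sorted edges by weight:
  (1,3) w=2
  (2,3) w=3
  (4,6) w=3
  (1,5) w=5
  (2,4) w=5
  (1,4) w=6
  (3,5) w=6
  (3,4) w=6
  (4,5) w=7

Add edge (1,3) w=2 -- no cycle. Running total: 2
Add edge (2,3) w=3 -- no cycle. Running total: 5
Add edge (4,6) w=3 -- no cycle. Running total: 8
Add edge (1,5) w=5 -- no cycle. Running total: 13
Add edge (2,4) w=5 -- no cycle. Running total: 18

MST edges: (1,3,w=2), (2,3,w=3), (4,6,w=3), (1,5,w=5), (2,4,w=5)
Total MST weight: 2 + 3 + 3 + 5 + 5 = 18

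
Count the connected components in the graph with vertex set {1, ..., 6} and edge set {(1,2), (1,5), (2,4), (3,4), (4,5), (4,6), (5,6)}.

Step 1: Build adjacency list from edges:
  1: 2, 5
  2: 1, 4
  3: 4
  4: 2, 3, 5, 6
  5: 1, 4, 6
  6: 4, 5

Step 2: Run BFS/DFS from vertex 1:
  Visited: {1, 2, 5, 4, 6, 3}
  Reached 6 of 6 vertices

Step 3: All 6 vertices reached from vertex 1, so the graph is connected.
Number of connected components: 1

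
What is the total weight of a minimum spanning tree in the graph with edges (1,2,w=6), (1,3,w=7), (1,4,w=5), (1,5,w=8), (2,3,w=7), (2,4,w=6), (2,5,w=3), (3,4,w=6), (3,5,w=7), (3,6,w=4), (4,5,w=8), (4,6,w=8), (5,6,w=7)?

Apply Kruskal's algorithm (sort edges by weight, add if no cycle):

Sorted edges by weight:
  (2,5) w=3
  (3,6) w=4
  (1,4) w=5
  (1,2) w=6
  (2,4) w=6
  (3,4) w=6
  (1,3) w=7
  (2,3) w=7
  (3,5) w=7
  (5,6) w=7
  (1,5) w=8
  (4,5) w=8
  (4,6) w=8

Add edge (2,5) w=3 -- no cycle. Running total: 3
Add edge (3,6) w=4 -- no cycle. Running total: 7
Add edge (1,4) w=5 -- no cycle. Running total: 12
Add edge (1,2) w=6 -- no cycle. Running total: 18
Skip edge (2,4) w=6 -- would create cycle
Add edge (3,4) w=6 -- no cycle. Running total: 24

MST edges: (2,5,w=3), (3,6,w=4), (1,4,w=5), (1,2,w=6), (3,4,w=6)
Total MST weight: 3 + 4 + 5 + 6 + 6 = 24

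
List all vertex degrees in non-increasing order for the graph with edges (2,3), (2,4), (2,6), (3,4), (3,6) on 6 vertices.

Step 1: Count edges incident to each vertex:
  deg(1) = 0 (neighbors: none)
  deg(2) = 3 (neighbors: 3, 4, 6)
  deg(3) = 3 (neighbors: 2, 4, 6)
  deg(4) = 2 (neighbors: 2, 3)
  deg(5) = 0 (neighbors: none)
  deg(6) = 2 (neighbors: 2, 3)

Step 2: Sort degrees in non-increasing order:
  Degrees: [0, 3, 3, 2, 0, 2] -> sorted: [3, 3, 2, 2, 0, 0]

Degree sequence: [3, 3, 2, 2, 0, 0]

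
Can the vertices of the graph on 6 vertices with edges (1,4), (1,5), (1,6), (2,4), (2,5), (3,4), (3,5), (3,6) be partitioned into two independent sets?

Step 1: Attempt 2-coloring using BFS:
  Start at vertex 1, assign color 0
  Color vertex 4 with color 1 (neighbor of 1)
  Color vertex 5 with color 1 (neighbor of 1)
  Color vertex 6 with color 1 (neighbor of 1)
  Color vertex 2 with color 0 (neighbor of 4)
  Color vertex 3 with color 0 (neighbor of 4)

Step 2: 2-coloring succeeded. No conflicts found.
  Set A (color 0): {1, 2, 3}
  Set B (color 1): {4, 5, 6}

The graph is bipartite with partition {1, 2, 3}, {4, 5, 6}.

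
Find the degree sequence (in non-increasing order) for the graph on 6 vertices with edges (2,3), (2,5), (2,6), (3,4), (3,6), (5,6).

Step 1: Count edges incident to each vertex:
  deg(1) = 0 (neighbors: none)
  deg(2) = 3 (neighbors: 3, 5, 6)
  deg(3) = 3 (neighbors: 2, 4, 6)
  deg(4) = 1 (neighbors: 3)
  deg(5) = 2 (neighbors: 2, 6)
  deg(6) = 3 (neighbors: 2, 3, 5)

Step 2: Sort degrees in non-increasing order:
  Degrees: [0, 3, 3, 1, 2, 3] -> sorted: [3, 3, 3, 2, 1, 0]

Degree sequence: [3, 3, 3, 2, 1, 0]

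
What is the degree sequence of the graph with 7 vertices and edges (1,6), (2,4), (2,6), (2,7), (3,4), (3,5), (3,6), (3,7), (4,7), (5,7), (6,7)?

Step 1: Count edges incident to each vertex:
  deg(1) = 1 (neighbors: 6)
  deg(2) = 3 (neighbors: 4, 6, 7)
  deg(3) = 4 (neighbors: 4, 5, 6, 7)
  deg(4) = 3 (neighbors: 2, 3, 7)
  deg(5) = 2 (neighbors: 3, 7)
  deg(6) = 4 (neighbors: 1, 2, 3, 7)
  deg(7) = 5 (neighbors: 2, 3, 4, 5, 6)

Step 2: Sort degrees in non-increasing order:
  Degrees: [1, 3, 4, 3, 2, 4, 5] -> sorted: [5, 4, 4, 3, 3, 2, 1]

Degree sequence: [5, 4, 4, 3, 3, 2, 1]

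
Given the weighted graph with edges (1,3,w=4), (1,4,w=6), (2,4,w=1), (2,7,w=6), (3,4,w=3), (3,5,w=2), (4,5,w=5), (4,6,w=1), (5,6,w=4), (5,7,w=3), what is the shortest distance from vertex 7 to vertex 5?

Step 1: Build adjacency list with weights:
  1: 3(w=4), 4(w=6)
  2: 4(w=1), 7(w=6)
  3: 1(w=4), 4(w=3), 5(w=2)
  4: 1(w=6), 2(w=1), 3(w=3), 5(w=5), 6(w=1)
  5: 3(w=2), 4(w=5), 6(w=4), 7(w=3)
  6: 4(w=1), 5(w=4)
  7: 2(w=6), 5(w=3)

Step 2: Apply Dijkstra's algorithm from vertex 7:
  Visit vertex 7 (distance=0)
    Update dist[2] = 6
    Update dist[5] = 3
  Visit vertex 5 (distance=3)
    Update dist[3] = 5
    Update dist[4] = 8
    Update dist[6] = 7

Step 3: Shortest path: 7 -> 5
Total weight: 3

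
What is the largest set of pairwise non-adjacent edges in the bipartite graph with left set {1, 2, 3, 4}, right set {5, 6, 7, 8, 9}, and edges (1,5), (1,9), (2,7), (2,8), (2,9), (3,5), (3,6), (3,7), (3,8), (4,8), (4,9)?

Step 1: List the neighbors of each left vertex:
  1: 5, 9
  2: 7, 8, 9
  3: 5, 6, 7, 8
  4: 8, 9

Step 2: Greedily match left vertices, then look for augmenting paths:
  Match 1 -- 5
  Match 2 -- 7
  Match 3 -- 6
  Match 4 -- 8
  No augmenting path remains.

Step 3: Verify this is maximum:
  Matching size 4 = min(|L|, |R|) = min(4, 5), which is an upper bound, so this matching is maximum.

Maximum matching: {(1,5), (2,7), (3,6), (4,8)}
Size: 4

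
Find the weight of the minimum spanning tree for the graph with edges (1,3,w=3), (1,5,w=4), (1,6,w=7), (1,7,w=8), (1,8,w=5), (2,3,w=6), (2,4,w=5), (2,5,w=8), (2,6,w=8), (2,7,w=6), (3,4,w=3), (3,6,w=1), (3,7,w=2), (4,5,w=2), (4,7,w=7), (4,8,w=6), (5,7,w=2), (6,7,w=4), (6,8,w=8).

Apply Kruskal's algorithm (sort edges by weight, add if no cycle):

Sorted edges by weight:
  (3,6) w=1
  (3,7) w=2
  (4,5) w=2
  (5,7) w=2
  (1,3) w=3
  (3,4) w=3
  (1,5) w=4
  (6,7) w=4
  (1,8) w=5
  (2,4) w=5
  (2,3) w=6
  (2,7) w=6
  (4,8) w=6
  (1,6) w=7
  (4,7) w=7
  (1,7) w=8
  (2,6) w=8
  (2,5) w=8
  (6,8) w=8

Add edge (3,6) w=1 -- no cycle. Running total: 1
Add edge (3,7) w=2 -- no cycle. Running total: 3
Add edge (4,5) w=2 -- no cycle. Running total: 5
Add edge (5,7) w=2 -- no cycle. Running total: 7
Add edge (1,3) w=3 -- no cycle. Running total: 10
Skip edge (3,4) w=3 -- would create cycle
Skip edge (1,5) w=4 -- would create cycle
Skip edge (6,7) w=4 -- would create cycle
Add edge (1,8) w=5 -- no cycle. Running total: 15
Add edge (2,4) w=5 -- no cycle. Running total: 20

MST edges: (3,6,w=1), (3,7,w=2), (4,5,w=2), (5,7,w=2), (1,3,w=3), (1,8,w=5), (2,4,w=5)
Total MST weight: 1 + 2 + 2 + 2 + 3 + 5 + 5 = 20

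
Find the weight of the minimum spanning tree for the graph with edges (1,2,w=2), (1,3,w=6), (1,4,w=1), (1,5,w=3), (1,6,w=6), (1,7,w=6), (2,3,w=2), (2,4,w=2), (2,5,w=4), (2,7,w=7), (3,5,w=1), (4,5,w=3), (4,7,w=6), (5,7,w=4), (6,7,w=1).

Apply Kruskal's algorithm (sort edges by weight, add if no cycle):

Sorted edges by weight:
  (1,4) w=1
  (3,5) w=1
  (6,7) w=1
  (1,2) w=2
  (2,4) w=2
  (2,3) w=2
  (1,5) w=3
  (4,5) w=3
  (2,5) w=4
  (5,7) w=4
  (1,6) w=6
  (1,3) w=6
  (1,7) w=6
  (4,7) w=6
  (2,7) w=7

Add edge (1,4) w=1 -- no cycle. Running total: 1
Add edge (3,5) w=1 -- no cycle. Running total: 2
Add edge (6,7) w=1 -- no cycle. Running total: 3
Add edge (1,2) w=2 -- no cycle. Running total: 5
Skip edge (2,4) w=2 -- would create cycle
Add edge (2,3) w=2 -- no cycle. Running total: 7
Skip edge (1,5) w=3 -- would create cycle
Skip edge (4,5) w=3 -- would create cycle
Skip edge (2,5) w=4 -- would create cycle
Add edge (5,7) w=4 -- no cycle. Running total: 11

MST edges: (1,4,w=1), (3,5,w=1), (6,7,w=1), (1,2,w=2), (2,3,w=2), (5,7,w=4)
Total MST weight: 1 + 1 + 1 + 2 + 2 + 4 = 11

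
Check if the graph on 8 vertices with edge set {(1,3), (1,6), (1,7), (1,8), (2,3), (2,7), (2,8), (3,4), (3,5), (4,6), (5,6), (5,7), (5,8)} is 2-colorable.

Step 1: Attempt 2-coloring using BFS:
  Start at vertex 1, assign color 0
  Color vertex 3 with color 1 (neighbor of 1)
  Color vertex 6 with color 1 (neighbor of 1)
  Color vertex 7 with color 1 (neighbor of 1)
  Color vertex 8 with color 1 (neighbor of 1)
  Color vertex 2 with color 0 (neighbor of 3)
  Color vertex 4 with color 0 (neighbor of 3)
  Color vertex 5 with color 0 (neighbor of 3)

Step 2: 2-coloring succeeded. No conflicts found.
  Set A (color 0): {1, 2, 4, 5}
  Set B (color 1): {3, 6, 7, 8}

The graph is bipartite with partition {1, 2, 4, 5}, {3, 6, 7, 8}.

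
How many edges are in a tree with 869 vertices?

A tree on n vertices always has exactly n - 1 edges.
For n = 869: edges = 869 - 1 = 868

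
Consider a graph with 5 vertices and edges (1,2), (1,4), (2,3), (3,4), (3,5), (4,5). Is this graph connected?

Step 1: Build adjacency list from edges:
  1: 2, 4
  2: 1, 3
  3: 2, 4, 5
  4: 1, 3, 5
  5: 3, 4

Step 2: Run BFS/DFS from vertex 1:
  Visited: {1, 2, 4, 3, 5}
  Reached 5 of 5 vertices

Step 3: All 5 vertices reached from vertex 1, so the graph is connected.
Answer: Yes, the graph is connected.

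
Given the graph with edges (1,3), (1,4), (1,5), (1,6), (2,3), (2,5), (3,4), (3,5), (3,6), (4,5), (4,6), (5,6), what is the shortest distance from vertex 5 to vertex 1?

Step 1: Build adjacency list:
  1: 3, 4, 5, 6
  2: 3, 5
  3: 1, 2, 4, 5, 6
  4: 1, 3, 5, 6
  5: 1, 2, 3, 4, 6
  6: 1, 3, 4, 5

Step 2: BFS from vertex 5 to find shortest path to 1:
  vertex 1 reached at distance 1

Step 3: Shortest path: 5 -> 1
Path length: 1 edge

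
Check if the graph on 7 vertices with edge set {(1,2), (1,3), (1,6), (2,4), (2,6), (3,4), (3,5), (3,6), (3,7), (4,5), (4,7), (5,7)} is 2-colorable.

Step 1: Attempt 2-coloring using BFS:
  Start at vertex 1, assign color 0
  Color vertex 2 with color 1 (neighbor of 1)
  Color vertex 3 with color 1 (neighbor of 1)
  Color vertex 6 with color 1 (neighbor of 1)
  Color vertex 4 with color 0 (neighbor of 2)

Step 2: Conflict found! Vertices 2 and 6 are adjacent but have the same color.
This means the graph contains an odd cycle.

The graph is NOT bipartite.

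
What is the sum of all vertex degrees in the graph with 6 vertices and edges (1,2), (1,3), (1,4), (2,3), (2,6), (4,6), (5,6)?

Step 1: Count edges incident to each vertex:
  deg(1) = 3 (neighbors: 2, 3, 4)
  deg(2) = 3 (neighbors: 1, 3, 6)
  deg(3) = 2 (neighbors: 1, 2)
  deg(4) = 2 (neighbors: 1, 6)
  deg(5) = 1 (neighbors: 6)
  deg(6) = 3 (neighbors: 2, 4, 5)

Step 2: Sum all degrees:
  3 + 3 + 2 + 2 + 1 + 3 = 14

Verification: sum of degrees = 2 * |E| = 2 * 7 = 14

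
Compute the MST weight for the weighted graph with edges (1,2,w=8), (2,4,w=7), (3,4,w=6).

Apply Kruskal's algorithm (sort edges by weight, add if no cycle):

Sorted edges by weight:
  (3,4) w=6
  (2,4) w=7
  (1,2) w=8

Add edge (3,4) w=6 -- no cycle. Running total: 6
Add edge (2,4) w=7 -- no cycle. Running total: 13
Add edge (1,2) w=8 -- no cycle. Running total: 21

MST edges: (3,4,w=6), (2,4,w=7), (1,2,w=8)
Total MST weight: 6 + 7 + 8 = 21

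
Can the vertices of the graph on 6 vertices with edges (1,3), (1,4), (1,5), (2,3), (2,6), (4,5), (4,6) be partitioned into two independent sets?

Step 1: Attempt 2-coloring using BFS:
  Start at vertex 1, assign color 0
  Color vertex 3 with color 1 (neighbor of 1)
  Color vertex 4 with color 1 (neighbor of 1)
  Color vertex 5 with color 1 (neighbor of 1)
  Color vertex 2 with color 0 (neighbor of 3)

Step 2: Conflict found! Vertices 4 and 5 are adjacent but have the same color.
This means the graph contains an odd cycle.

The graph is NOT bipartite.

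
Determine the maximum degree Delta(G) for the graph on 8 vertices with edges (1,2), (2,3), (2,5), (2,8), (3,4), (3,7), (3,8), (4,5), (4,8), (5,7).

Step 1: Count edges incident to each vertex:
  deg(1) = 1 (neighbors: 2)
  deg(2) = 4 (neighbors: 1, 3, 5, 8)
  deg(3) = 4 (neighbors: 2, 4, 7, 8)
  deg(4) = 3 (neighbors: 3, 5, 8)
  deg(5) = 3 (neighbors: 2, 4, 7)
  deg(6) = 0 (neighbors: none)
  deg(7) = 2 (neighbors: 3, 5)
  deg(8) = 3 (neighbors: 2, 3, 4)

Step 2: Find maximum:
  max(1, 4, 4, 3, 3, 0, 2, 3) = 4 (vertex 2)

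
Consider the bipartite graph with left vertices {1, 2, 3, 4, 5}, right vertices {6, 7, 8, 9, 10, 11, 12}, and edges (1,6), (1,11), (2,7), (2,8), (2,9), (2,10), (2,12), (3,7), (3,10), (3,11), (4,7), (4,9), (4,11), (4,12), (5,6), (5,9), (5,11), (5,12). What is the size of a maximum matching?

Step 1: List the neighbors of each left vertex:
  1: 6, 11
  2: 7, 8, 9, 10, 12
  3: 7, 10, 11
  4: 7, 9, 11, 12
  5: 6, 9, 11, 12

Step 2: Greedily match left vertices, then look for augmenting paths:
  Match 1 -- 6
  Match 2 -- 7
  Match 3 -- 10
  Match 4 -- 9
  Match 5 -- 11
  No augmenting path remains.

Step 3: Verify this is maximum:
  Matching size 5 = min(|L|, |R|) = min(5, 7), which is an upper bound, so this matching is maximum.

Maximum matching: {(1,6), (2,7), (3,10), (4,9), (5,11)}
Size: 5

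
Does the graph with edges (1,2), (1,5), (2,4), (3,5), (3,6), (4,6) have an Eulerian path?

Step 1: Find the degree of each vertex:
  deg(1) = 2
  deg(2) = 2
  deg(3) = 2
  deg(4) = 2
  deg(5) = 2
  deg(6) = 2

Step 2: Count vertices with odd degree:
  All vertices have even degree (0 odd-degree vertices)

Step 3: Apply Euler's theorem:
  - Eulerian circuit exists iff graph is connected and all vertices have even degree
  - Eulerian path exists iff graph is connected and has 0 or 2 odd-degree vertices

Graph is connected with 0 odd-degree vertices.
Both Eulerian circuit and Eulerian path exist.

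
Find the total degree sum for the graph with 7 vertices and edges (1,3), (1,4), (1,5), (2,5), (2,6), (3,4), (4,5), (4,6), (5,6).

Step 1: Count edges incident to each vertex:
  deg(1) = 3 (neighbors: 3, 4, 5)
  deg(2) = 2 (neighbors: 5, 6)
  deg(3) = 2 (neighbors: 1, 4)
  deg(4) = 4 (neighbors: 1, 3, 5, 6)
  deg(5) = 4 (neighbors: 1, 2, 4, 6)
  deg(6) = 3 (neighbors: 2, 4, 5)
  deg(7) = 0 (neighbors: none)

Step 2: Sum all degrees:
  3 + 2 + 2 + 4 + 4 + 3 + 0 = 18

Verification: sum of degrees = 2 * |E| = 2 * 9 = 18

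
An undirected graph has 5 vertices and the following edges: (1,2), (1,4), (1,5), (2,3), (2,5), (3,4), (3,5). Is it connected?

Step 1: Build adjacency list from edges:
  1: 2, 4, 5
  2: 1, 3, 5
  3: 2, 4, 5
  4: 1, 3
  5: 1, 2, 3

Step 2: Run BFS/DFS from vertex 1:
  Visited: {1, 2, 4, 5, 3}
  Reached 5 of 5 vertices

Step 3: All 5 vertices reached from vertex 1, so the graph is connected.
Answer: Yes, the graph is connected.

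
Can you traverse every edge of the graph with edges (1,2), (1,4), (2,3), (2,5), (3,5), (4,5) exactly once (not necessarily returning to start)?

Step 1: Find the degree of each vertex:
  deg(1) = 2
  deg(2) = 3
  deg(3) = 2
  deg(4) = 2
  deg(5) = 3

Step 2: Count vertices with odd degree:
  Odd-degree vertices: 2, 5 (2 total)

Step 3: Apply Euler's theorem:
  - Eulerian circuit exists iff graph is connected and all vertices have even degree
  - Eulerian path exists iff graph is connected and has 0 or 2 odd-degree vertices

Graph is connected with exactly 2 odd-degree vertices (2, 5).
Eulerian path exists (starting and ending at the odd-degree vertices), but no Eulerian circuit.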